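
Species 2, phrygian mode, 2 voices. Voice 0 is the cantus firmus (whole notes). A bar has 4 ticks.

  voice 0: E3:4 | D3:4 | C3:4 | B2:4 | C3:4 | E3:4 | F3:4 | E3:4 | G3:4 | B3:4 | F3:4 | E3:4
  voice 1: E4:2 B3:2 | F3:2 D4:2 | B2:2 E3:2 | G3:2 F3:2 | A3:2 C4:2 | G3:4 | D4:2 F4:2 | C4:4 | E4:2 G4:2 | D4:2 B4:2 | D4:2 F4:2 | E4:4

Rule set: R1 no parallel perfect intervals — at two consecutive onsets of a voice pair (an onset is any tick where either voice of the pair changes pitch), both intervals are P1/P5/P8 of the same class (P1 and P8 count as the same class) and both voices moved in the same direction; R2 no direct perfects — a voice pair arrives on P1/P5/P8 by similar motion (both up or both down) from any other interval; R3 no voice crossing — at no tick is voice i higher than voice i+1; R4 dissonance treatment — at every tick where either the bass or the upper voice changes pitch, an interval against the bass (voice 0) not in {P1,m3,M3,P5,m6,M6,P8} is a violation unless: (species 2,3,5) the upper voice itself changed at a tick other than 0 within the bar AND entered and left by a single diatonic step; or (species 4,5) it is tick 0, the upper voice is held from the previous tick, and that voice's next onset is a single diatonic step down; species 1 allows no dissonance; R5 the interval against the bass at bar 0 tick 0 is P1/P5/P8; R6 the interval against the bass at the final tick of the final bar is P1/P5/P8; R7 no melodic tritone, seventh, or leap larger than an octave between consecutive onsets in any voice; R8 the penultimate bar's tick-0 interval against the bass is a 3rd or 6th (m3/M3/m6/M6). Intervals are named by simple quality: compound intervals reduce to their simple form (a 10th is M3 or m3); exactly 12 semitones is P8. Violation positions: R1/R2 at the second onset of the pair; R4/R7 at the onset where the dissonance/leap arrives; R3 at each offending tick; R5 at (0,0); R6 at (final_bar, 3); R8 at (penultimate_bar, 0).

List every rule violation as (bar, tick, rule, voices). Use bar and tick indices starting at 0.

bar 0: v0=E3 v1=E4 downbeat P8
bar 1: v0=D3 v1=F3 downbeat m3
bar 2: v0=C3 v1=B2 downbeat m2
bar 3: v0=B2 v1=G3 downbeat m6
bar 4: v0=C3 v1=A3 downbeat M6
bar 5: v0=E3 v1=G3 downbeat m3
bar 6: v0=F3 v1=D4 downbeat M6
bar 7: v0=E3 v1=C4 downbeat m6
bar 8: v0=G3 v1=E4 downbeat M6
bar 9: v0=B3 v1=D4 downbeat m3
bar 10: v0=F3 v1=D4 downbeat M6
bar 11: v0=E3 v1=E4 downbeat P8
  -> R7 @ bar 1 tick 0 v(1,): B3->F3 leap 6st
  -> R3 @ bar 2 tick 0 v(0, 1): C3 above B2
  -> R4 @ bar 2 tick 0 v(0, 1): C3/B2 m2 untreated
  -> R7 @ bar 2 tick 0 v(1,): D4->B2 leap 15st
  -> R3 @ bar 2 tick 1 v(0, 1): C3 above B2
  -> R4 @ bar 3 tick 2 v(0, 1): B2/F3 TT untreated
  -> R7 @ bar 10 tick 0 v(0,): B3->F3 leap 6st
  -> R1 @ bar 11 tick 0 v(0, 1): F3/F4 P8 -> E3/E4 P8 similar

(1, 0, R7, (1,))
(2, 0, R3, (0, 1))
(2, 0, R4, (0, 1))
(2, 0, R7, (1,))
(2, 1, R3, (0, 1))
(3, 2, R4, (0, 1))
(10, 0, R7, (0,))
(11, 0, R1, (0, 1))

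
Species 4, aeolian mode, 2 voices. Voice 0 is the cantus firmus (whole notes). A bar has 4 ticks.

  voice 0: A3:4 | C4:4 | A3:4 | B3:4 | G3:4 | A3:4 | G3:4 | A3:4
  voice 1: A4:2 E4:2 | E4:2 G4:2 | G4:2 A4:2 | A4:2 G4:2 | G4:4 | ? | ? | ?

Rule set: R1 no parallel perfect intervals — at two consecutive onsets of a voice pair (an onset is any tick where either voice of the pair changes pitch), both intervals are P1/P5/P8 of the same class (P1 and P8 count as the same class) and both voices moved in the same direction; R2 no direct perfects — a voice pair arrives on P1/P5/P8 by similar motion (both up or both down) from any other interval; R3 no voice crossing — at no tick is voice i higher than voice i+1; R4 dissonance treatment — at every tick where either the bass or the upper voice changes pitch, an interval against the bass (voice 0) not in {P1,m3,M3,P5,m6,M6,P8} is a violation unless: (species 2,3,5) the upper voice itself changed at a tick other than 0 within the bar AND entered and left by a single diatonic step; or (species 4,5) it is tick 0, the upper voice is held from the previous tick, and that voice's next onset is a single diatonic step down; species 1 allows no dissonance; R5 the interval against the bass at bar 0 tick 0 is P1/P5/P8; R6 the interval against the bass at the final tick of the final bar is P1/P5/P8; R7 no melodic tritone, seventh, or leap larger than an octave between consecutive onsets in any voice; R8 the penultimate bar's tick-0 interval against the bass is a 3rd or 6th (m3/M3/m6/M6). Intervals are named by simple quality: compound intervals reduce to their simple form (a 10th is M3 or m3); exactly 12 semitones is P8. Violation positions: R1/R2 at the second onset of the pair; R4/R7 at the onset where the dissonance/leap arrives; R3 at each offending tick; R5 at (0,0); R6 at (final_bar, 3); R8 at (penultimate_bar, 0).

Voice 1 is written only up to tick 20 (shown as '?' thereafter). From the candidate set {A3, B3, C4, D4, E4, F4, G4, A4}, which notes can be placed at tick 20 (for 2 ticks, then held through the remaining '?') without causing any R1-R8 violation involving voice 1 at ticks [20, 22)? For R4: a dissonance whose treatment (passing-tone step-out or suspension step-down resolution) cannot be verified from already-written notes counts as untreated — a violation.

{C4, E4, F4}

A3: violates R7
B3: violates R4
C4: legal
D4: violates R4
E4: legal
F4: legal
G4: violates R4
A4: violates R1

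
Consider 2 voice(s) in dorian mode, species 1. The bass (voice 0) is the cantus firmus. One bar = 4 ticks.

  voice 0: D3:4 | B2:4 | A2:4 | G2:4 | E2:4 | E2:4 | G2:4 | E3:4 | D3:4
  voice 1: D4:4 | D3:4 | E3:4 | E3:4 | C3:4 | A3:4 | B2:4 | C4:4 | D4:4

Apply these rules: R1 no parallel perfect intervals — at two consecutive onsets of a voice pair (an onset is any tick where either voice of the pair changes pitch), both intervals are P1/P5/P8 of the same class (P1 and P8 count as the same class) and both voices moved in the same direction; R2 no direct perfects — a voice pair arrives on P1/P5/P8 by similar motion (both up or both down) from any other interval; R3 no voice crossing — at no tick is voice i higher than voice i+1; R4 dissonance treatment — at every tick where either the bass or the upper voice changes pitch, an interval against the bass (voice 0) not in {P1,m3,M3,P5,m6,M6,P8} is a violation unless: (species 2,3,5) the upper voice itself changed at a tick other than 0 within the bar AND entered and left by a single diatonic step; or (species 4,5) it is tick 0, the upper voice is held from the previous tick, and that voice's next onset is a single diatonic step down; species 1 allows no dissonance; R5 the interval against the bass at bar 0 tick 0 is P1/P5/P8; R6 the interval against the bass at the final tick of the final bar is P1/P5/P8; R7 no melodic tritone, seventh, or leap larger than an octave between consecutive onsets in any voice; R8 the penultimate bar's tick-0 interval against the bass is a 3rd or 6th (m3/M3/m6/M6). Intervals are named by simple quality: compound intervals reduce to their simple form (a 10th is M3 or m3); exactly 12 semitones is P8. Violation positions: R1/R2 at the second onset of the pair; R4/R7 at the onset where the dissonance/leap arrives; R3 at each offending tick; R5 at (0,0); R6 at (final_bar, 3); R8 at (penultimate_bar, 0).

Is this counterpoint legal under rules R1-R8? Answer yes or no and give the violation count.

No (3 violations)

bar 0: v0=D3 v1=D4 (P8)
bar 1: v0=B2 v1=D3 (m3)
bar 2: v0=A2 v1=E3 (P5)
bar 3: v0=G2 v1=E3 (M6)
bar 4: v0=E2 v1=C3 (m6)
bar 5: v0=E2 v1=A3 (P4)
bar 6: v0=G2 v1=B2 (M3)
bar 7: v0=E3 v1=C4 (m6)
bar 8: v0=D3 v1=D4 (P8)
  R4 @ bar5.0: E2/A3 P4 untreated
  R7 @ bar6.0: A3->B2 leap 10st
  R7 @ bar7.0: B2->C4 leap 13st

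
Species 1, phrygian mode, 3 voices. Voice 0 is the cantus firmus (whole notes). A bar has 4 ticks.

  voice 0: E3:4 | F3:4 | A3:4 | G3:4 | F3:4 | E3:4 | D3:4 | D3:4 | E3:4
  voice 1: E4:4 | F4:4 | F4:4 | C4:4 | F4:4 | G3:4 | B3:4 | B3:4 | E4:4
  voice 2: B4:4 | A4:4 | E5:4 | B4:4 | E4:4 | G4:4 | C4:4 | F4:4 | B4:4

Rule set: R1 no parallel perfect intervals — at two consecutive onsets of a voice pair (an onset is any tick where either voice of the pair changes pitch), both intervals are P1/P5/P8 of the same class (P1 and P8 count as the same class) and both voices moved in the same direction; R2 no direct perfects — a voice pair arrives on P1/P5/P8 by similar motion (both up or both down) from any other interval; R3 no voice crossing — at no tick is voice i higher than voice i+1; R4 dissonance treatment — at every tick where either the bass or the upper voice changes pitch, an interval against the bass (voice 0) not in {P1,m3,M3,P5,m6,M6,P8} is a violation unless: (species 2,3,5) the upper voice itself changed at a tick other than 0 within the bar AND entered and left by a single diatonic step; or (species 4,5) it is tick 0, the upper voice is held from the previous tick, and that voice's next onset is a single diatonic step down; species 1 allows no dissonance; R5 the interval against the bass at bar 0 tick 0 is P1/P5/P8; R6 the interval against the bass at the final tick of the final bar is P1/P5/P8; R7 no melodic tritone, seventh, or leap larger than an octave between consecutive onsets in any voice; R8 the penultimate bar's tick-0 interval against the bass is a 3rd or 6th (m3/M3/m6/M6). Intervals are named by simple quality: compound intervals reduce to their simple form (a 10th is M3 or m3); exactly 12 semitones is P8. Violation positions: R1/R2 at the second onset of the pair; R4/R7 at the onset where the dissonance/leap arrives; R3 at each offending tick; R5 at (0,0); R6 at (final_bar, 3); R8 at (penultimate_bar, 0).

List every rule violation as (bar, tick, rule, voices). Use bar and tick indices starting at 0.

bar 0: v0=E3 v1=E4 v2=B4 downbeat P5
bar 1: v0=F3 v1=F4 v2=A4 downbeat M3
bar 2: v0=A3 v1=F4 v2=E5 downbeat P5
bar 3: v0=G3 v1=C4 v2=B4 downbeat M3
bar 4: v0=F3 v1=F4 v2=E4 downbeat M7
bar 5: v0=E3 v1=G3 v2=G4 downbeat m3
bar 6: v0=D3 v1=B3 v2=C4 downbeat m7
bar 7: v0=D3 v1=B3 v2=F4 downbeat m3
bar 8: v0=E3 v1=E4 v2=B4 downbeat P5
  -> R1 @ bar 1 tick 0 v(0, 1): E3/E4 P8 -> F3/F4 P8 similar
  -> R2 @ bar 2 tick 0 v(0, 2): F3/A4 M3 -> A3/E5 P5 similar
  -> R4 @ bar 3 tick 0 v(0, 1): G3/C4 P4 untreated
  -> R3 @ bar 4 tick 0 v(1, 2): F4 above E4
  -> R4 @ bar 4 tick 0 v(0, 2): F3/E4 M7 untreated
  -> R3 @ bar 4 tick 1 v(1, 2): F4 above E4
  -> R3 @ bar 4 tick 2 v(1, 2): F4 above E4
  -> R3 @ bar 4 tick 3 v(1, 2): F4 above E4
  -> R7 @ bar 5 tick 0 v(1,): F4->G3 leap 10st
  -> R4 @ bar 6 tick 0 v(0, 2): D3/C4 m7 untreated
  -> R2 @ bar 8 tick 0 v(0, 1): D3/B3 M6 -> E3/E4 P8 similar
  -> R2 @ bar 8 tick 0 v(0, 2): D3/F4 m3 -> E3/B4 P5 similar
  -> R2 @ bar 8 tick 0 v(1, 2): B3/F4 TT -> E4/B4 P5 similar
  -> R7 @ bar 8 tick 0 v(2,): F4->B4 leap 6st

(1, 0, R1, (0, 1))
(2, 0, R2, (0, 2))
(3, 0, R4, (0, 1))
(4, 0, R3, (1, 2))
(4, 0, R4, (0, 2))
(4, 1, R3, (1, 2))
(4, 2, R3, (1, 2))
(4, 3, R3, (1, 2))
(5, 0, R7, (1,))
(6, 0, R4, (0, 2))
(8, 0, R2, (0, 1))
(8, 0, R2, (0, 2))
(8, 0, R2, (1, 2))
(8, 0, R7, (2,))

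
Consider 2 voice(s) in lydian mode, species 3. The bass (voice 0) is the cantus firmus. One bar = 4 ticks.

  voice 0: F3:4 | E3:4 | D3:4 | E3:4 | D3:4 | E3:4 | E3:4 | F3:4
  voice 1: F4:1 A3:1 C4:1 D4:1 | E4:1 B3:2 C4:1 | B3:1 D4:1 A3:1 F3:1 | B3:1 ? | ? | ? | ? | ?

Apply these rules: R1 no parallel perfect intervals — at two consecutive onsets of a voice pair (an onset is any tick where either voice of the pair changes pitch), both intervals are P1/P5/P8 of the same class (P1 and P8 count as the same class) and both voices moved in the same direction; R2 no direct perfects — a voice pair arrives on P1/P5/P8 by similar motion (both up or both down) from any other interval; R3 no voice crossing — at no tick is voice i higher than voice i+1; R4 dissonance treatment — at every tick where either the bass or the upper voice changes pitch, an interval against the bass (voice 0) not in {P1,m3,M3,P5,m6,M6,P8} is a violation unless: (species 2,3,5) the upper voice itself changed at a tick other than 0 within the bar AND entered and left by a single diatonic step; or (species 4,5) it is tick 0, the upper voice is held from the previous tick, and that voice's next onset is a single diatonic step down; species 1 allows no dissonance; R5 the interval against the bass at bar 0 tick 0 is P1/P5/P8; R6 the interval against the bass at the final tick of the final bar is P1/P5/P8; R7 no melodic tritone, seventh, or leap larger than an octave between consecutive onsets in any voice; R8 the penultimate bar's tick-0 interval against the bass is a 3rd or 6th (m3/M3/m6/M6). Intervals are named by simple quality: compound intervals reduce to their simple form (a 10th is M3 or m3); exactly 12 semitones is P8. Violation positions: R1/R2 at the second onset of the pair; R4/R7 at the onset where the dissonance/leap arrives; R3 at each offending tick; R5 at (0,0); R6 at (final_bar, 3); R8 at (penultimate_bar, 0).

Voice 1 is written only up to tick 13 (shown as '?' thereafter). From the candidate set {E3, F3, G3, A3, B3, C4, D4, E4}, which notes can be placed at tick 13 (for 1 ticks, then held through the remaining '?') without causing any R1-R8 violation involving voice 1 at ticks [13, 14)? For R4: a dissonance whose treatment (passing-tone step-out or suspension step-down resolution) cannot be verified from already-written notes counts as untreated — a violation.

{B3, C4, E3, E4, G3}

E3: legal
F3: violates R4,R7
G3: legal
A3: violates R4
B3: legal
C4: legal
D4: violates R4
E4: legal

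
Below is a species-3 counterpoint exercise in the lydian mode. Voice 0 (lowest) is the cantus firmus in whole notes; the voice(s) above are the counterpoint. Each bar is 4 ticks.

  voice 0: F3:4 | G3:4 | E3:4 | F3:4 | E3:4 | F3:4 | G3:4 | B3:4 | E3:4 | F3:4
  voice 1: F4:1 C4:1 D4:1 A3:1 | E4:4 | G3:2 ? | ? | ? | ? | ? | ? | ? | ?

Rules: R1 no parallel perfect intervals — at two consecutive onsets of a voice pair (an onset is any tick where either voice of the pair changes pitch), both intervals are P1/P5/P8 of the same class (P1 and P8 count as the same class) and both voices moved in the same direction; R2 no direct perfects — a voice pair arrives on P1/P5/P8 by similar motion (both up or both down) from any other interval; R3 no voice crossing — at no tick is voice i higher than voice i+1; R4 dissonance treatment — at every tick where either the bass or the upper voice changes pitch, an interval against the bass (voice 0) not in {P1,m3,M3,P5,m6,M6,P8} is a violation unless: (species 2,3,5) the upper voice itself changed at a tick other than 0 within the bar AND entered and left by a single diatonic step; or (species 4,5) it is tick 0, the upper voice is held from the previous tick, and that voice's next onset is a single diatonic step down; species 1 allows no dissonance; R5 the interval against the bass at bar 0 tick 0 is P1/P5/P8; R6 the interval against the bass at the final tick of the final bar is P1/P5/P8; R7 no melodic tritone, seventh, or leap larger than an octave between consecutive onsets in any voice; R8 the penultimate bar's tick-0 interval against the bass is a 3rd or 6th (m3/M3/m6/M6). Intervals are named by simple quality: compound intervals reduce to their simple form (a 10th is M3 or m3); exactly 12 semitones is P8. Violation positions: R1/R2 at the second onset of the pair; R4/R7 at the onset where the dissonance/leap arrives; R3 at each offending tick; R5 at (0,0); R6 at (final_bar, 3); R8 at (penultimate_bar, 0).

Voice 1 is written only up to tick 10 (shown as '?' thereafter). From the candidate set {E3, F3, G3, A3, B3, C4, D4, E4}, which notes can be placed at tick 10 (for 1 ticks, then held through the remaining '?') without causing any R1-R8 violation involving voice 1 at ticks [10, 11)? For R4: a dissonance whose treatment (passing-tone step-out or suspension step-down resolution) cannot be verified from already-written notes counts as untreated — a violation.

E3: legal
F3: violates R4
G3: legal
A3: violates R4
B3: legal
C4: legal
D4: violates R4
E4: legal

{B3, C4, E3, E4, G3}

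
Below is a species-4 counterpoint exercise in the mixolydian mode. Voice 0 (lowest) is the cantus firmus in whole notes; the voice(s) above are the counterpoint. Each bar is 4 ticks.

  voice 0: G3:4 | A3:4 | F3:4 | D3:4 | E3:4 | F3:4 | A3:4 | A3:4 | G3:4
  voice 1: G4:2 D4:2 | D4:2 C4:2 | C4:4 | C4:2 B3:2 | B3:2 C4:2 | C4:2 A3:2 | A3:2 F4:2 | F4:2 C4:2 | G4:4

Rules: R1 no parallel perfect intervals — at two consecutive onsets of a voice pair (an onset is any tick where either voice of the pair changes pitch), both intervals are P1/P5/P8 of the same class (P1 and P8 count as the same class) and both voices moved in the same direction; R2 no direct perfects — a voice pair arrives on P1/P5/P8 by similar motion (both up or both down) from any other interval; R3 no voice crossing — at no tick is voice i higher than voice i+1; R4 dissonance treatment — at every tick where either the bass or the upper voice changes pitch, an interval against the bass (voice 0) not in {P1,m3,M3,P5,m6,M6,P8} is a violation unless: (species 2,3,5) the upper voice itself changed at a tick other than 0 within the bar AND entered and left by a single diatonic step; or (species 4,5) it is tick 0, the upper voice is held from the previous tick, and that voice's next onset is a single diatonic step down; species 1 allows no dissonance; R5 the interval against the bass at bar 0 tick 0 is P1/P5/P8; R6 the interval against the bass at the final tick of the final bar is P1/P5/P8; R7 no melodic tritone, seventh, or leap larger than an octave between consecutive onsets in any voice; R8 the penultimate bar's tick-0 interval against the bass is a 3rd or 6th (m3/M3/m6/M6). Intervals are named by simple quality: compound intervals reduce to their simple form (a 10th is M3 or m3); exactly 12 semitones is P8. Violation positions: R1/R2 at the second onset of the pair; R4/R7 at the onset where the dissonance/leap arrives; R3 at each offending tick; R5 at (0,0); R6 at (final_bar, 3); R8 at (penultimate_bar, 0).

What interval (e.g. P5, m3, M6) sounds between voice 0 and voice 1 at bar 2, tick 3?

voice 0=F3 voice 1=C4 -> P5

P5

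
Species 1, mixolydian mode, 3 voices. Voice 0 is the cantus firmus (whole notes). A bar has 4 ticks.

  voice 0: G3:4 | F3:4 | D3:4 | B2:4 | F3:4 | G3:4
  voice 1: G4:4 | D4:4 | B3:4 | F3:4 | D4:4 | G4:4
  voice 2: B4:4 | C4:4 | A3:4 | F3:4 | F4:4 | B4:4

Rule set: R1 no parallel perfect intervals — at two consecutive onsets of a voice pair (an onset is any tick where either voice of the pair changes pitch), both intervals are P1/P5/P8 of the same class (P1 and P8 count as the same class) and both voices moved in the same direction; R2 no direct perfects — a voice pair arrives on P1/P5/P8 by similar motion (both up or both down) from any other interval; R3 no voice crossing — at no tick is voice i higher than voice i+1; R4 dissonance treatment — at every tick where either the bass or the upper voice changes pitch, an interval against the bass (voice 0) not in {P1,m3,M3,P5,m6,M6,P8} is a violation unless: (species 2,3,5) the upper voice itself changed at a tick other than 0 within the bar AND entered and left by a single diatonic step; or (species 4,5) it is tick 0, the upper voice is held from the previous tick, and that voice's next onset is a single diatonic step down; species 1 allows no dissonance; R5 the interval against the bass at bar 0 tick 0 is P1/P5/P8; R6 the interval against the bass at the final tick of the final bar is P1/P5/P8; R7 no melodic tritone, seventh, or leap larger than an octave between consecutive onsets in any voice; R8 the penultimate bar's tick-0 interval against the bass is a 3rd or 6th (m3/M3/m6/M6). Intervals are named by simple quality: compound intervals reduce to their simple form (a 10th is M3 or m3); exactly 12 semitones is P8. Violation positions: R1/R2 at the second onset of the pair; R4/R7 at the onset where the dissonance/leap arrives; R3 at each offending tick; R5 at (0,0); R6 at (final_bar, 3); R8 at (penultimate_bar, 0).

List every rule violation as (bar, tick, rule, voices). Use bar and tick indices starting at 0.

bar 0: v0=G3 v1=G4 v2=B4 downbeat M3
bar 1: v0=F3 v1=D4 v2=C4 downbeat P5
bar 2: v0=D3 v1=B3 v2=A3 downbeat P5
bar 3: v0=B2 v1=F3 v2=F3 downbeat TT
bar 4: v0=F3 v1=D4 v2=F4 downbeat P8
bar 5: v0=G3 v1=G4 v2=B4 downbeat M3
  -> R5 @ bar 0 tick 0 v(0, 2): opens on M3
  -> R2 @ bar 1 tick 0 v(0, 2): G3/B4 M3 -> F3/C4 P5 similar
  -> R3 @ bar 1 tick 0 v(1, 2): D4 above C4
  -> R7 @ bar 1 tick 0 v(2,): B4->C4 leap 11st
  -> R3 @ bar 1 tick 1 v(1, 2): D4 above C4
  -> R3 @ bar 1 tick 2 v(1, 2): D4 above C4
  -> R3 @ bar 1 tick 3 v(1, 2): D4 above C4
  -> R1 @ bar 2 tick 0 v(0, 2): F3/C4 P5 -> D3/A3 P5 similar
  -> R3 @ bar 2 tick 0 v(1, 2): B3 above A3
  -> R3 @ bar 2 tick 1 v(1, 2): B3 above A3
  -> R3 @ bar 2 tick 2 v(1, 2): B3 above A3
  -> R3 @ bar 2 tick 3 v(1, 2): B3 above A3
  -> R2 @ bar 3 tick 0 v(1, 2): B3/A3 M2 -> F3/F3 P1 similar
  -> R4 @ bar 3 tick 0 v(0, 1): B2/F3 TT untreated
  -> R4 @ bar 3 tick 0 v(0, 2): B2/F3 TT untreated
  -> R7 @ bar 3 tick 0 v(1,): B3->F3 leap 6st
  -> R2 @ bar 4 tick 0 v(0, 2): B2/F3 TT -> F3/F4 P8 similar
  -> R7 @ bar 4 tick 0 v(0,): B2->F3 leap 6st
  -> R8 @ bar 4 tick 0 v(0, 2): penult P8 not 3rd/6th
  -> R2 @ bar 5 tick 0 v(0, 1): F3/D4 M6 -> G3/G4 P8 similar
  -> R7 @ bar 5 tick 0 v(2,): F4->B4 leap 6st
  -> R6 @ bar 5 tick 3 v(0, 2): closes on M3

(0, 0, R5, (0, 2))
(1, 0, R2, (0, 2))
(1, 0, R3, (1, 2))
(1, 0, R7, (2,))
(1, 1, R3, (1, 2))
(1, 2, R3, (1, 2))
(1, 3, R3, (1, 2))
(2, 0, R1, (0, 2))
(2, 0, R3, (1, 2))
(2, 1, R3, (1, 2))
(2, 2, R3, (1, 2))
(2, 3, R3, (1, 2))
(3, 0, R2, (1, 2))
(3, 0, R4, (0, 1))
(3, 0, R4, (0, 2))
(3, 0, R7, (1,))
(4, 0, R2, (0, 2))
(4, 0, R7, (0,))
(4, 0, R8, (0, 2))
(5, 0, R2, (0, 1))
(5, 0, R7, (2,))
(5, 3, R6, (0, 2))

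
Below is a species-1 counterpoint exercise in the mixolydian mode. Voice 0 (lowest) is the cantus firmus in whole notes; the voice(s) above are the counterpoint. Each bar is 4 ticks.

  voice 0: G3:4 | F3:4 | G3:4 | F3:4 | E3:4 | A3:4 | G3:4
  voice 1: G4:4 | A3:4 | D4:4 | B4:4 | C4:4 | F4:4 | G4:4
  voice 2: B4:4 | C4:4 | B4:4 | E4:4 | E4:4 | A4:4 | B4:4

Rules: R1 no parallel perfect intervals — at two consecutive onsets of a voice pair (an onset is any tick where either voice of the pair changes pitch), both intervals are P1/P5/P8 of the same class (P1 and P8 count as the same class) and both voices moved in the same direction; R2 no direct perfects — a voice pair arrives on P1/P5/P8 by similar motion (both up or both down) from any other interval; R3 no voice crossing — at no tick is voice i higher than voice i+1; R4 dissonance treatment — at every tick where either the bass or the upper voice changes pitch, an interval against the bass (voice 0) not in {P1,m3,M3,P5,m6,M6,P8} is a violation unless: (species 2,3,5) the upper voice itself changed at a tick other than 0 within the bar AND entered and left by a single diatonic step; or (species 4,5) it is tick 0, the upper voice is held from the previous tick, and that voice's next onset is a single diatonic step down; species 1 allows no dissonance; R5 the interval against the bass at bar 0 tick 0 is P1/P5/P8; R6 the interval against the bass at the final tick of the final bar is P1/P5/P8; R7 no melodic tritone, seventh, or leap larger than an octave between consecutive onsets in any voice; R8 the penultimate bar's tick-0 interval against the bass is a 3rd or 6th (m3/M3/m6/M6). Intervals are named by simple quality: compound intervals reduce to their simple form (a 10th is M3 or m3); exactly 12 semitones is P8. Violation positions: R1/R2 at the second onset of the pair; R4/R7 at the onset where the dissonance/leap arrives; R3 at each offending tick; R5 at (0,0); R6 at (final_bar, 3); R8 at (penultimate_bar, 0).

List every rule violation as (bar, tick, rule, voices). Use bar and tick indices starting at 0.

bar 0: v0=G3 v1=G4 v2=B4 downbeat M3
bar 1: v0=F3 v1=A3 v2=C4 downbeat P5
bar 2: v0=G3 v1=D4 v2=B4 downbeat M3
bar 3: v0=F3 v1=B4 v2=E4 downbeat M7
bar 4: v0=E3 v1=C4 v2=E4 downbeat P8
bar 5: v0=A3 v1=F4 v2=A4 downbeat P8
bar 6: v0=G3 v1=G4 v2=B4 downbeat M3
  -> R5 @ bar 0 tick 0 v(0, 2): opens on M3
  -> R2 @ bar 1 tick 0 v(0, 2): G3/B4 M3 -> F3/C4 P5 similar
  -> R7 @ bar 1 tick 0 v(1,): G4->A3 leap 10st
  -> R7 @ bar 1 tick 0 v(2,): B4->C4 leap 11st
  -> R2 @ bar 2 tick 0 v(0, 1): F3/A3 M3 -> G3/D4 P5 similar
  -> R7 @ bar 2 tick 0 v(2,): C4->B4 leap 11st
  -> R3 @ bar 3 tick 0 v(1, 2): B4 above E4
  -> R4 @ bar 3 tick 0 v(0, 1): F3/B4 TT untreated
  -> R4 @ bar 3 tick 0 v(0, 2): F3/E4 M7 untreated
  -> R3 @ bar 3 tick 1 v(1, 2): B4 above E4
  -> R3 @ bar 3 tick 2 v(1, 2): B4 above E4
  -> R3 @ bar 3 tick 3 v(1, 2): B4 above E4
  -> R7 @ bar 4 tick 0 v(1,): B4->C4 leap 11st
  -> R1 @ bar 5 tick 0 v(0, 2): E3/E4 P8 -> A3/A4 P8 similar
  -> R8 @ bar 5 tick 0 v(0, 2): penult P8 not 3rd/6th
  -> R6 @ bar 6 tick 3 v(0, 2): closes on M3

(0, 0, R5, (0, 2))
(1, 0, R2, (0, 2))
(1, 0, R7, (1,))
(1, 0, R7, (2,))
(2, 0, R2, (0, 1))
(2, 0, R7, (2,))
(3, 0, R3, (1, 2))
(3, 0, R4, (0, 1))
(3, 0, R4, (0, 2))
(3, 1, R3, (1, 2))
(3, 2, R3, (1, 2))
(3, 3, R3, (1, 2))
(4, 0, R7, (1,))
(5, 0, R1, (0, 2))
(5, 0, R8, (0, 2))
(6, 3, R6, (0, 2))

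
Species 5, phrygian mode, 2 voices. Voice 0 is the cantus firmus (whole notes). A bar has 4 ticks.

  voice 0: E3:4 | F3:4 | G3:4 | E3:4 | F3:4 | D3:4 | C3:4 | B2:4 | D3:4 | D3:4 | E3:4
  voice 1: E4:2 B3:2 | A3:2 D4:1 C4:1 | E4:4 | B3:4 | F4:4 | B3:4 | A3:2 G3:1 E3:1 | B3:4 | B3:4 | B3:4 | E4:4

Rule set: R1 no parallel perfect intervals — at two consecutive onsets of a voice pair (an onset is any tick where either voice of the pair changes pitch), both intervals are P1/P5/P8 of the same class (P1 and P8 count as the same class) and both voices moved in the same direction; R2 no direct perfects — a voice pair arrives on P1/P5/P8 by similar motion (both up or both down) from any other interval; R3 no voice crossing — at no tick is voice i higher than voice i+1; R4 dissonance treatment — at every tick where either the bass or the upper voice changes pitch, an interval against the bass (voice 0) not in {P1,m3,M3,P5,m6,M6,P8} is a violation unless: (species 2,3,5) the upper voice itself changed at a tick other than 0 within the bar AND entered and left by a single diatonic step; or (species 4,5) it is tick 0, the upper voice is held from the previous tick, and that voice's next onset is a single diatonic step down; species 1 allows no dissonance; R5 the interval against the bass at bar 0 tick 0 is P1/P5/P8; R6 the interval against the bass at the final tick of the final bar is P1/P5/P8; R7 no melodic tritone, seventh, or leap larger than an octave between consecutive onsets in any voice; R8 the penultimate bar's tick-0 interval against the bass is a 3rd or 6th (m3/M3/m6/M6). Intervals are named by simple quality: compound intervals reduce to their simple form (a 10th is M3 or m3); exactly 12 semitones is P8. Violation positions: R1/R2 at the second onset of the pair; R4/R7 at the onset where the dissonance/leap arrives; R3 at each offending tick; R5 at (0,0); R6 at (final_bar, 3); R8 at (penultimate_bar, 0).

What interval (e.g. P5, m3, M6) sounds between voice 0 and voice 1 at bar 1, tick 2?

voice 0=F3 voice 1=D4 -> M6

M6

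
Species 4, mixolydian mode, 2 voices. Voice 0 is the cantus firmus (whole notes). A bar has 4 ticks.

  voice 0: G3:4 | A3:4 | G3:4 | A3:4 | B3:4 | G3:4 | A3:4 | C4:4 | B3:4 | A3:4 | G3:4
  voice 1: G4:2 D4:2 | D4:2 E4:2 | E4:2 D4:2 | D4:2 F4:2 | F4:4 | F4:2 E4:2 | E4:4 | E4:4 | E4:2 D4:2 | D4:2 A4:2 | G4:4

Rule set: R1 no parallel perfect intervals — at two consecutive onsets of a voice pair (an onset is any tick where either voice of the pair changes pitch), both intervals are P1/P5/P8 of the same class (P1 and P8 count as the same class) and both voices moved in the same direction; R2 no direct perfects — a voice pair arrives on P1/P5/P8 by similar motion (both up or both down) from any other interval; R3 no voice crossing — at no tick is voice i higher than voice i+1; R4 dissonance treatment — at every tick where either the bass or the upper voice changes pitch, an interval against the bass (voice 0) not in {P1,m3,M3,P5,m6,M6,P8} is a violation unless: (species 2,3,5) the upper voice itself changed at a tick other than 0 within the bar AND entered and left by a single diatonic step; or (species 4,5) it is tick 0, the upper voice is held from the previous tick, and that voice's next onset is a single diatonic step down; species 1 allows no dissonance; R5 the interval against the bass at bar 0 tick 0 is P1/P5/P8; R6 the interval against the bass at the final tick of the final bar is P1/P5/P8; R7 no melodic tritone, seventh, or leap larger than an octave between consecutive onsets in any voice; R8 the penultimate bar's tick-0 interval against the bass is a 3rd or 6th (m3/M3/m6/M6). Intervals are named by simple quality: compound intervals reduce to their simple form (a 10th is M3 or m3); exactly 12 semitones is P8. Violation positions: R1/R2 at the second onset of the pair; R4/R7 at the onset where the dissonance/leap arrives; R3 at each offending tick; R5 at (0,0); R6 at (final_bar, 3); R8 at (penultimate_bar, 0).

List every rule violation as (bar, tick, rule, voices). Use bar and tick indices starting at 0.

(1, 0, R4, (0, 1))
(3, 0, R4, (0, 1))
(9, 0, R4, (0, 1))
(9, 0, R8, (0, 1))
(10, 0, R1, (0, 1))

bar 0: v0=G3 v1=G4 downbeat P8
bar 1: v0=A3 v1=D4 downbeat P4
bar 2: v0=G3 v1=E4 downbeat M6
bar 3: v0=A3 v1=D4 downbeat P4
bar 4: v0=B3 v1=F4 downbeat TT
bar 5: v0=G3 v1=F4 downbeat m7
bar 6: v0=A3 v1=E4 downbeat P5
bar 7: v0=C4 v1=E4 downbeat M3
bar 8: v0=B3 v1=E4 downbeat P4
bar 9: v0=A3 v1=D4 downbeat P4
bar 10: v0=G3 v1=G4 downbeat P8
  -> R4 @ bar 1 tick 0 v(0, 1): A3/D4 P4 untreated
  -> R4 @ bar 3 tick 0 v(0, 1): A3/D4 P4 untreated
  -> R4 @ bar 9 tick 0 v(0, 1): A3/D4 P4 untreated
  -> R8 @ bar 9 tick 0 v(0, 1): penult P4 not 3rd/6th
  -> R1 @ bar 10 tick 0 v(0, 1): A3/A4 P8 -> G3/G4 P8 similar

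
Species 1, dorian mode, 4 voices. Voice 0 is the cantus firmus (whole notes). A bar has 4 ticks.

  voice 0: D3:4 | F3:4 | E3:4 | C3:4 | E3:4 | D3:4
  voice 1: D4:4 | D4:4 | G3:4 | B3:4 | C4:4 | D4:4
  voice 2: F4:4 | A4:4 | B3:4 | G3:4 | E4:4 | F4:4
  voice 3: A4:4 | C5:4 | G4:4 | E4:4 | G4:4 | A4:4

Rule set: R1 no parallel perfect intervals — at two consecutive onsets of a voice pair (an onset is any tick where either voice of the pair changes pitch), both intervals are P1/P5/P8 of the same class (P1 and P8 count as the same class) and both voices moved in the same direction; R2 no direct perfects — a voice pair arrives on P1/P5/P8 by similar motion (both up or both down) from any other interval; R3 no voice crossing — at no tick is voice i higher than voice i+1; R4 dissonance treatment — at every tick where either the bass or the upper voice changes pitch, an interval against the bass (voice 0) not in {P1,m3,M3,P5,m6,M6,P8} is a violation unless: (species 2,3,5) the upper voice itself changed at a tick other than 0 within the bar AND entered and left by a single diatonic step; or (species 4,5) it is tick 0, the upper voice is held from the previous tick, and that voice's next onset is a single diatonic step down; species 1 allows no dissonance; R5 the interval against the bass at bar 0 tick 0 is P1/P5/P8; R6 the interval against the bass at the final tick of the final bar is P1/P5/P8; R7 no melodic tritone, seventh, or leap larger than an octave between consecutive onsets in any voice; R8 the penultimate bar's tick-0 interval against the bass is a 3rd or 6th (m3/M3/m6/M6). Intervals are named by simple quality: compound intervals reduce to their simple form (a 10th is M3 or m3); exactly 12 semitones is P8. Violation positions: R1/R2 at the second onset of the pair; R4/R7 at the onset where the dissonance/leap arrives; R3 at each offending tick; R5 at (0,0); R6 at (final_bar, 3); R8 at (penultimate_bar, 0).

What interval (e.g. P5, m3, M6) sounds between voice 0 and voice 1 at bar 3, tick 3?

voice 0=C3 voice 1=B3 -> M7

M7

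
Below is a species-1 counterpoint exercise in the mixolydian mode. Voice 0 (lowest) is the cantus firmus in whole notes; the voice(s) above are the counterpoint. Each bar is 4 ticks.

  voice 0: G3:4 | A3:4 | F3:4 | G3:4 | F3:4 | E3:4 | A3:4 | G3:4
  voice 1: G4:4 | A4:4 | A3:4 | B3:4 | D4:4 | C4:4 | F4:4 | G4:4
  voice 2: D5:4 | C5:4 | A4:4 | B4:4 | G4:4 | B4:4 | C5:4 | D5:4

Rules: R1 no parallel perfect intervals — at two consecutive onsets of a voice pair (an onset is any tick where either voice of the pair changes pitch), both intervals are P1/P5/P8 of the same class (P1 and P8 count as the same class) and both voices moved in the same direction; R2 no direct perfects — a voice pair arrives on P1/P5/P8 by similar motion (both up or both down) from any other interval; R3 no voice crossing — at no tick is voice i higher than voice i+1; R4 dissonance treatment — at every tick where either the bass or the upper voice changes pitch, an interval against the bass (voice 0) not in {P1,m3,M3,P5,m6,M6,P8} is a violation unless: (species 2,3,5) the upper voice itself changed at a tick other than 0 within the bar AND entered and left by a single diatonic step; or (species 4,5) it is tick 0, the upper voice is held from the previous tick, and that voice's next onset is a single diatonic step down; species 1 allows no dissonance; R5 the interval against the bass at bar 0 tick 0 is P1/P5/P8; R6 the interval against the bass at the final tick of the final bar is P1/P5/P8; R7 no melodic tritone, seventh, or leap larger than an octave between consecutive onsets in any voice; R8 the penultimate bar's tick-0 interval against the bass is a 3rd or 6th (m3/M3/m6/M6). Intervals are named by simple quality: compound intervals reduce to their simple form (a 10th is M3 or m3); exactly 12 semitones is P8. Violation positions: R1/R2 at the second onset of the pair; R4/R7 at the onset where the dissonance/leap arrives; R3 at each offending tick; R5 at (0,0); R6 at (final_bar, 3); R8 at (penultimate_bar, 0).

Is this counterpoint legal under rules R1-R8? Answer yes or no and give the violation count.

No (6 violations)

bar 0: v0=G3 v1=G4 v2=D5 (P5)
bar 1: v0=A3 v1=A4 v2=C5 (m3)
bar 2: v0=F3 v1=A3 v2=A4 (M3)
bar 3: v0=G3 v1=B3 v2=B4 (M3)
bar 4: v0=F3 v1=D4 v2=G4 (M2)
bar 5: v0=E3 v1=C4 v2=B4 (P5)
bar 6: v0=A3 v1=F4 v2=C5 (m3)
bar 7: v0=G3 v1=G4 v2=D5 (P5)
  R1 @ bar1.0: G3/G4 P8 -> A3/A4 P8 similar
  R2 @ bar2.0: A4/C5 m3 -> A3/A4 P8 similar
  R1 @ bar3.0: A3/A4 P8 -> B3/B4 P8 similar
  R4 @ bar4.0: F3/G4 M2 untreated
  R2 @ bar6.0: C4/B4 M7 -> F4/C5 P5 similar
  R1 @ bar7.0: F4/C5 P5 -> G4/D5 P5 similar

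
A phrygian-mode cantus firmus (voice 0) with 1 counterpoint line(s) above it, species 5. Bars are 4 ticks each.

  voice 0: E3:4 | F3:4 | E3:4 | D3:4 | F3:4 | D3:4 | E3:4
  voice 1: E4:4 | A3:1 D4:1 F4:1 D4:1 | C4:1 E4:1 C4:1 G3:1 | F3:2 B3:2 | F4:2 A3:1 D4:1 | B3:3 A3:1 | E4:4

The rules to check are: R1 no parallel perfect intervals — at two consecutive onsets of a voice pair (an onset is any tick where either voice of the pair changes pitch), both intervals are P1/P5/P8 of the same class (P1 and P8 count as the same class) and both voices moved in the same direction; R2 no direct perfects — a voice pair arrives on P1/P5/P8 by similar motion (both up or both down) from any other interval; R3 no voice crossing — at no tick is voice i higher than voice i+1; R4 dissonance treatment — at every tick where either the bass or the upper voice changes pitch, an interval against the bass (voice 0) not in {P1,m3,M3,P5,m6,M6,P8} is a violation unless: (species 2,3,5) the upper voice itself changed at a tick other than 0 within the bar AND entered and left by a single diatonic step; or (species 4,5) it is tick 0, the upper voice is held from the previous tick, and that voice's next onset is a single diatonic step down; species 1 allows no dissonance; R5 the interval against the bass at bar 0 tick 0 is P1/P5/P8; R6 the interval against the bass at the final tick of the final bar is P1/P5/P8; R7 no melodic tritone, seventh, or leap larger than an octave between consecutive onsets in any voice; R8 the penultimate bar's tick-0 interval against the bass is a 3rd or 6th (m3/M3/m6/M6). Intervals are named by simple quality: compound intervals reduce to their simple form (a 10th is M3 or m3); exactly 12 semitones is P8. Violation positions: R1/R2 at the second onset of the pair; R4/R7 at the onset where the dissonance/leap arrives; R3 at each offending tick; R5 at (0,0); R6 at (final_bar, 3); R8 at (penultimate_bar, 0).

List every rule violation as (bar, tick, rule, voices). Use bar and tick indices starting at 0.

bar 0: v0=E3 v1=E4 downbeat P8
bar 1: v0=F3 v1=A3 downbeat M3
bar 2: v0=E3 v1=C4 downbeat m6
bar 3: v0=D3 v1=F3 downbeat m3
bar 4: v0=F3 v1=F4 downbeat P8
bar 5: v0=D3 v1=B3 downbeat M6
bar 6: v0=E3 v1=E4 downbeat P8
  -> R7 @ bar 3 tick 2 v(1,): F3->B3 leap 6st
  -> R2 @ bar 4 tick 0 v(0, 1): D3/B3 M6 -> F3/F4 P8 similar
  -> R7 @ bar 4 tick 0 v(1,): B3->F4 leap 6st
  -> R2 @ bar 6 tick 0 v(0, 1): D3/A3 P5 -> E3/E4 P8 similar

(3, 2, R7, (1,))
(4, 0, R2, (0, 1))
(4, 0, R7, (1,))
(6, 0, R2, (0, 1))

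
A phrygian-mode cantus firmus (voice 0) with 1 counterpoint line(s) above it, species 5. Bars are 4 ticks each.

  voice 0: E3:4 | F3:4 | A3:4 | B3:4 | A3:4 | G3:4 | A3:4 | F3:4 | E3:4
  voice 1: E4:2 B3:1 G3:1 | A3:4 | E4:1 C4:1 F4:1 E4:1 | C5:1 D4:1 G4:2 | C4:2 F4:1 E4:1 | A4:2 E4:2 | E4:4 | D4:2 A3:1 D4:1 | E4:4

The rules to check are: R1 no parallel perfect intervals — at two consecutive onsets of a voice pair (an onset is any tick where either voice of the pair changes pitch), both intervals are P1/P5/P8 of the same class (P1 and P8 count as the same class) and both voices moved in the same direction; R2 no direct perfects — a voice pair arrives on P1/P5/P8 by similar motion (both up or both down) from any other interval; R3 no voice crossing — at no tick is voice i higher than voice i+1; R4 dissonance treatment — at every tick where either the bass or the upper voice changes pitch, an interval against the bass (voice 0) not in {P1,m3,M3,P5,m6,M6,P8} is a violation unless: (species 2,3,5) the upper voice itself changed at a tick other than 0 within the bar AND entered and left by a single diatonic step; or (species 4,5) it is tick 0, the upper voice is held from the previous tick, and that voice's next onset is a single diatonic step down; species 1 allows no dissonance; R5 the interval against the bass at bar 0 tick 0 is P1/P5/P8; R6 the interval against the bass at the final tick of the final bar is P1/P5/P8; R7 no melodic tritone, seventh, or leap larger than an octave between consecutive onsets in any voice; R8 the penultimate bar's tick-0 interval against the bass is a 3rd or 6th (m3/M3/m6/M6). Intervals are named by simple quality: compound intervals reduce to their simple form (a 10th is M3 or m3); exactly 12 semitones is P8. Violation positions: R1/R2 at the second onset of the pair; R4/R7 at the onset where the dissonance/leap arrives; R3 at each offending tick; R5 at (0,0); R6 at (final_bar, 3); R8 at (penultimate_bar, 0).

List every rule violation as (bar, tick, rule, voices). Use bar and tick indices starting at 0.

(2, 0, R2, (0, 1))
(3, 0, R4, (0, 1))
(3, 1, R7, (1,))
(5, 0, R4, (0, 1))

bar 0: v0=E3 v1=E4 downbeat P8
bar 1: v0=F3 v1=A3 downbeat M3
bar 2: v0=A3 v1=E4 downbeat P5
bar 3: v0=B3 v1=C5 downbeat m2
bar 4: v0=A3 v1=C4 downbeat m3
bar 5: v0=G3 v1=A4 downbeat M2
bar 6: v0=A3 v1=E4 downbeat P5
bar 7: v0=F3 v1=D4 downbeat M6
bar 8: v0=E3 v1=E4 downbeat P8
  -> R2 @ bar 2 tick 0 v(0, 1): F3/A3 M3 -> A3/E4 P5 similar
  -> R4 @ bar 3 tick 0 v(0, 1): B3/C5 m2 untreated
  -> R7 @ bar 3 tick 1 v(1,): C5->D4 leap 10st
  -> R4 @ bar 5 tick 0 v(0, 1): G3/A4 M2 untreated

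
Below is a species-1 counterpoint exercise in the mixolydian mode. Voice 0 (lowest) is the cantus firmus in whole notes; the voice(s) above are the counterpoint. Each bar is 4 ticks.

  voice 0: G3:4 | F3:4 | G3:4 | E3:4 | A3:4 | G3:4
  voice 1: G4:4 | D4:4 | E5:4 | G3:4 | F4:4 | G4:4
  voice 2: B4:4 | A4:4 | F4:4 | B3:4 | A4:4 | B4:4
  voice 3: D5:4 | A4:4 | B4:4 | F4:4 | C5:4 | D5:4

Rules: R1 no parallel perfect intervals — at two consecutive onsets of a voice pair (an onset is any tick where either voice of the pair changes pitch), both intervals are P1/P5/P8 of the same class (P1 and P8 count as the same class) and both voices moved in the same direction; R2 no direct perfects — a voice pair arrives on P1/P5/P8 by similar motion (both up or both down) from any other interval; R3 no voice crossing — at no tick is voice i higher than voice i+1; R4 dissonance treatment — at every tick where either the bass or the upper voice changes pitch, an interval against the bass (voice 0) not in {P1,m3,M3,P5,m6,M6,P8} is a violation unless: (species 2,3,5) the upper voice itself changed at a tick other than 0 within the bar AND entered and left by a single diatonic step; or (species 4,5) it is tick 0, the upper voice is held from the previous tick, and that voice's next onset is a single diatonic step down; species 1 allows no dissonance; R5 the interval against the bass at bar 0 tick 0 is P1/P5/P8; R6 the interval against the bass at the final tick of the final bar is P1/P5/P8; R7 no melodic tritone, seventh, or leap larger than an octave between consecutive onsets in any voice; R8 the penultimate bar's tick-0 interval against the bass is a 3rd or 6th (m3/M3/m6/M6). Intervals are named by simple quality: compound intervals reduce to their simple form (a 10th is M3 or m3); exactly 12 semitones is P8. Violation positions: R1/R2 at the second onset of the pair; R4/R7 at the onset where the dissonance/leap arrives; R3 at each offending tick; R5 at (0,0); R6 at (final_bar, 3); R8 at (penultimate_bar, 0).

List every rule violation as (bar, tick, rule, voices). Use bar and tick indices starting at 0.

bar 0: v0=G3 v1=G4 v2=B4 v3=D5 downbeat P5
bar 1: v0=F3 v1=D4 v2=A4 v3=A4 downbeat M3
bar 2: v0=G3 v1=E5 v2=F4 v3=B4 downbeat M3
bar 3: v0=E3 v1=G3 v2=B3 v3=F4 downbeat m2
bar 4: v0=A3 v1=F4 v2=A4 v3=C5 downbeat m3
bar 5: v0=G3 v1=G4 v2=B4 v3=D5 downbeat P5
  -> R5 @ bar 0 tick 0 v(0, 2): opens on M3
  -> R1 @ bar 1 tick 0 v(1, 3): G4/D5 P5 -> D4/A4 P5 similar
  -> R2 @ bar 1 tick 0 v(1, 2): G4/B4 M3 -> D4/A4 P5 similar
  -> R2 @ bar 1 tick 0 v(2, 3): B4/D5 m3 -> A4/A4 P1 similar
  -> R3 @ bar 2 tick 0 v(1, 2): E5 above F4
  -> R4 @ bar 2 tick 0 v(0, 2): G3/F4 m7 untreated
  -> R7 @ bar 2 tick 0 v(1,): D4->E5 leap 14st
  -> R3 @ bar 2 tick 1 v(1, 2): E5 above F4
  -> R3 @ bar 2 tick 2 v(1, 2): E5 above F4
  -> R3 @ bar 2 tick 3 v(1, 2): E5 above F4
  -> R2 @ bar 3 tick 0 v(0, 2): G3/F4 m7 -> E3/B3 P5 similar
  -> R4 @ bar 3 tick 0 v(0, 3): E3/F4 m2 untreated
  -> R7 @ bar 3 tick 0 v(1,): E5->G3 leap 21st
  -> R7 @ bar 3 tick 0 v(2,): F4->B3 leap 6st
  -> R7 @ bar 3 tick 0 v(3,): B4->F4 leap 6st
  -> R2 @ bar 4 tick 0 v(0, 2): E3/B3 P5 -> A3/A4 P8 similar
  -> R2 @ bar 4 tick 0 v(1, 3): G3/F4 m7 -> F4/C5 P5 similar
  -> R7 @ bar 4 tick 0 v(1,): G3->F4 leap 10st
  -> R7 @ bar 4 tick 0 v(2,): B3->A4 leap 10st
  -> R8 @ bar 4 tick 0 v(0, 2): penult P8 not 3rd/6th
  -> R1 @ bar 5 tick 0 v(1, 3): F4/C5 P5 -> G4/D5 P5 similar
  -> R6 @ bar 5 tick 3 v(0, 2): closes on M3

(0, 0, R5, (0, 2))
(1, 0, R1, (1, 3))
(1, 0, R2, (1, 2))
(1, 0, R2, (2, 3))
(2, 0, R3, (1, 2))
(2, 0, R4, (0, 2))
(2, 0, R7, (1,))
(2, 1, R3, (1, 2))
(2, 2, R3, (1, 2))
(2, 3, R3, (1, 2))
(3, 0, R2, (0, 2))
(3, 0, R4, (0, 3))
(3, 0, R7, (1,))
(3, 0, R7, (2,))
(3, 0, R7, (3,))
(4, 0, R2, (0, 2))
(4, 0, R2, (1, 3))
(4, 0, R7, (1,))
(4, 0, R7, (2,))
(4, 0, R8, (0, 2))
(5, 0, R1, (1, 3))
(5, 3, R6, (0, 2))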